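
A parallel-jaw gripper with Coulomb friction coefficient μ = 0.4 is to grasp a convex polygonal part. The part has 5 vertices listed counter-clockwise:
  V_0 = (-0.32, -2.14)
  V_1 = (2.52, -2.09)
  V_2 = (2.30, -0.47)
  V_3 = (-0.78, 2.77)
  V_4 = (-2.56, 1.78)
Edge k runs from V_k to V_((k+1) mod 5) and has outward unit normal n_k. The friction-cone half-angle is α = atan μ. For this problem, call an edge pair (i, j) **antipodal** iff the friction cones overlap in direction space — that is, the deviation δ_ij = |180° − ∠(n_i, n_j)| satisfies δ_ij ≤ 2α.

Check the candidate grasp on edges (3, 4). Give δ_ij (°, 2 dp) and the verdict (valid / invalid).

δ = 89.34°, invalid

α = atan 0.4 = 21.80°;  2α = 43.60°
edge 3: e_3 = (-1.78, -0.99);  n_3 = (-0.4861, +0.8739)
edge 4: e_4 = (+2.24, -3.92);  n_4 = (-0.8682, -0.4961)
∠(n_3, n_4) = 90.66°
δ = |180° − 90.66°| = 89.34°
89.34° > 2α = 43.60°  →  invalid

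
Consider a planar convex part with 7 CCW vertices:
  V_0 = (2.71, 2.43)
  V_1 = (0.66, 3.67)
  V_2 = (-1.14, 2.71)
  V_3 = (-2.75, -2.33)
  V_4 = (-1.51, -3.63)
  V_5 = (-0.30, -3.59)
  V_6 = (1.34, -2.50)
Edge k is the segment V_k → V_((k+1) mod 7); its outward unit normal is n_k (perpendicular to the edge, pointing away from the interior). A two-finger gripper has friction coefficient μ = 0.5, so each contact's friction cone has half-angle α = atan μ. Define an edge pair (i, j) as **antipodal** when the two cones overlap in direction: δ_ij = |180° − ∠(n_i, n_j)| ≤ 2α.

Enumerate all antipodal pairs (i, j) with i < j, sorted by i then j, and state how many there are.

count = 7; pairs: (0,3), (0,4), (1,4), (1,5), (1,6), (2,5), (2,6)

α = atan 0.5 = 26.57°;  2α = 53.13°
n_0 = (+0.5176, +0.8556)
n_1 = (-0.4706, +0.8824)
n_2 = (-0.9526, +0.3043)
n_3 = (-0.7236, -0.6902)
n_4 = (+0.0330, -0.9995)
n_5 = (+0.5535, -0.8328)
n_6 = (+0.9635, -0.2677)
  (0,1): δ = 120.76°  ·
  (0,2): δ = 76.55°  ·
  (0,3): δ = 15.18°  ✓
  (0,4): δ = 33.06°  ✓
  (0,5): δ = 64.78°  ·
  (0,6): δ = 105.64°  ·
  (1,2): δ = 135.79°  ·
  (1,3): δ = 74.43°  ·
  (1,4): δ = 26.18°  ✓
  (1,5): δ = 5.54°  ✓
  (1,6): δ = 46.40°  ✓
  (2,3): δ = 118.64°  ·
  (2,4): δ = 70.39°  ·
  (2,5): δ = 38.67°  ✓
  (2,6): δ = 2.19°  ✓
  (3,4): δ = 131.75°  ·
  (3,5): δ = 100.04°  ·
  (3,6): δ = 59.18°  ·
  (4,5): δ = 148.28°  ·
  (4,6): δ = 107.42°  ·
  (5,6): δ = 139.14°  ·
antipodal pairs: 7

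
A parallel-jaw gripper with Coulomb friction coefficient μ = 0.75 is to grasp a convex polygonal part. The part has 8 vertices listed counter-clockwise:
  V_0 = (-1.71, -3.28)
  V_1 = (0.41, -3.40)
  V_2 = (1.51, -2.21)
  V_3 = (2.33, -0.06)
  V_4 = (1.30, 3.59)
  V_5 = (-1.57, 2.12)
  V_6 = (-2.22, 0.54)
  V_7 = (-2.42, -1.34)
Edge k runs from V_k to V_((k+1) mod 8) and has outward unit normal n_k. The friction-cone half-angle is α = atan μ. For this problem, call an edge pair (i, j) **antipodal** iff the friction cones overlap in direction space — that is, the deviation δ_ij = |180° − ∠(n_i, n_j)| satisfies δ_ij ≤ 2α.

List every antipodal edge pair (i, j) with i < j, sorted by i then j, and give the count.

α = atan 0.75 = 36.87°;  2α = 73.74°
n_0 = (-0.0565, -0.9984)
n_1 = (+0.7343, -0.6788)
n_2 = (+0.9343, -0.3564)
n_3 = (+0.9624, +0.2716)
n_4 = (-0.4559, +0.8900)
n_5 = (-0.9248, +0.3805)
n_6 = (-0.9944, +0.1058)
n_7 = (-0.9391, -0.3437)
  (0,1): δ = 129.51°  ·
  (0,2): δ = 107.64°  ·
  (0,3): δ = 71.00°  ✓
  (0,4): δ = 30.36°  ✓
  (0,5): δ = 70.88°  ✓
  (0,6): δ = 87.17°  ·
  (0,7): δ = 113.34°  ·
  (1,2): δ = 158.13°  ·
  (1,3): δ = 121.49°  ·
  (1,4): δ = 20.13°  ✓
  (1,5): δ = 20.39°  ✓
  (1,6): δ = 36.68°  ✓
  (1,7): δ = 62.85°  ✓
  (2,3): δ = 143.36°  ·
  (2,4): δ = 42.00°  ✓
  (2,5): δ = 1.49°  ✓
  (2,6): δ = 14.80°  ✓
  (2,7): δ = 40.98°  ✓
  (3,4): δ = 78.64°  ·
  (3,5): δ = 38.12°  ✓
  (3,6): δ = 21.83°  ✓
  (3,7): δ = 4.34°  ✓
  (4,5): δ = 139.48°  ·
  (4,6): δ = 123.19°  ·
  (4,7): δ = 97.02°  ·
  (5,6): δ = 163.71°  ·
  (5,7): δ = 137.54°  ·
  (6,7): δ = 153.83°  ·
antipodal pairs: 14

count = 14; pairs: (0,3), (0,4), (0,5), (1,4), (1,5), (1,6), (1,7), (2,4), (2,5), (2,6), (2,7), (3,5), (3,6), (3,7)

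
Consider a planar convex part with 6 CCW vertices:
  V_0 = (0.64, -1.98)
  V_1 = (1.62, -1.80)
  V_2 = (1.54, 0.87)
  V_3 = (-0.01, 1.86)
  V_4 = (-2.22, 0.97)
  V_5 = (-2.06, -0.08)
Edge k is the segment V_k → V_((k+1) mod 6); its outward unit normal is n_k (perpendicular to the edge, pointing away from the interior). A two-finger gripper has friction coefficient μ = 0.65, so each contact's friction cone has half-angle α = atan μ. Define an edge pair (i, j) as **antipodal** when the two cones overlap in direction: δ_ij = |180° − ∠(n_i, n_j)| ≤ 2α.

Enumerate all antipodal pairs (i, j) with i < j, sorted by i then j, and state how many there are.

α = atan 0.65 = 33.02°;  2α = 66.05°
n_0 = (+0.1807, -0.9835)
n_1 = (+0.9996, +0.0299)
n_2 = (+0.5383, +0.8428)
n_3 = (-0.3736, +0.9276)
n_4 = (-0.9886, -0.1506)
n_5 = (-0.5755, -0.8178)
  (0,1): δ = 98.69°  ·
  (0,2): δ = 42.97°  ✓
  (0,3): δ = 11.53°  ✓
  (0,4): δ = 88.26°  ·
  (0,5): δ = 134.46°  ·
  (1,2): δ = 124.28°  ·
  (1,3): δ = 69.78°  ·
  (1,4): δ = 6.95°  ✓
  (1,5): δ = 53.15°  ✓
  (2,3): δ = 125.50°  ·
  (2,4): δ = 48.77°  ✓
  (2,5): δ = 2.57°  ✓
  (3,4): δ = 103.27°  ·
  (3,5): δ = 57.07°  ✓
  (4,5): δ = 133.80°  ·
antipodal pairs: 7

count = 7; pairs: (0,2), (0,3), (1,4), (1,5), (2,4), (2,5), (3,5)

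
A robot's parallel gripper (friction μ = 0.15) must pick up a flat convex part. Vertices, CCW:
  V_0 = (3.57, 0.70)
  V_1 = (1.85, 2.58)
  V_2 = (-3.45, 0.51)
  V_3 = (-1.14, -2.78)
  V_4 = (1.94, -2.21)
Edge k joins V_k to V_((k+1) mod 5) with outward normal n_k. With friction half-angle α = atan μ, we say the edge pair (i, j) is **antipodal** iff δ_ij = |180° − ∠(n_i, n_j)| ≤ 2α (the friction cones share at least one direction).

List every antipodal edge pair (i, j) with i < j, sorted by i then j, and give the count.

α = atan 0.15 = 8.53°;  2α = 17.06°
n_0 = (+0.7378, +0.6750)
n_1 = (-0.3638, +0.9315)
n_2 = (-0.8184, -0.5746)
n_3 = (+0.1820, -0.9833)
n_4 = (+0.8725, -0.4887)
  (0,1): δ = 111.12°  ·
  (0,2): δ = 7.38°  ✓
  (0,3): δ = 58.03°  ·
  (0,4): δ = 108.29°  ·
  (1,2): δ = 76.26°  ·
  (1,3): δ = 10.85°  ✓
  (1,4): δ = 39.41°  ·
  (2,3): δ = 114.59°  ·
  (2,4): δ = 64.33°  ·
  (3,4): δ = 129.74°  ·
antipodal pairs: 2

count = 2; pairs: (0,2), (1,3)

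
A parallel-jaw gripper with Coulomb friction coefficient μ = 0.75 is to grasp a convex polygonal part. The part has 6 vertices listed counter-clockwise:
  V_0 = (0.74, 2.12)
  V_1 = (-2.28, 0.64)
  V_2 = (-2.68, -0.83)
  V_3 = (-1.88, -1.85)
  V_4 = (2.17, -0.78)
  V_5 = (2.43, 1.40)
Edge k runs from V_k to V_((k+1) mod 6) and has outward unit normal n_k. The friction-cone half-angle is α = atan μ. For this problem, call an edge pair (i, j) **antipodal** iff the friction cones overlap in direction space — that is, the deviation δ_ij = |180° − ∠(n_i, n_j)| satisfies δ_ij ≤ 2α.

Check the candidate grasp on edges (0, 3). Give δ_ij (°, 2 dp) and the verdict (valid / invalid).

δ = 11.31°, valid

α = atan 0.75 = 36.87°;  2α = 73.74°
edge 0: e_0 = (-3.02, -1.48);  n_0 = (-0.4401, +0.8980)
edge 3: e_3 = (+4.05, +1.07);  n_3 = (+0.2554, -0.9668)
∠(n_0, n_3) = 168.69°
δ = |180° − 168.69°| = 11.31°
11.31° ≤ 2α = 73.74°  →  valid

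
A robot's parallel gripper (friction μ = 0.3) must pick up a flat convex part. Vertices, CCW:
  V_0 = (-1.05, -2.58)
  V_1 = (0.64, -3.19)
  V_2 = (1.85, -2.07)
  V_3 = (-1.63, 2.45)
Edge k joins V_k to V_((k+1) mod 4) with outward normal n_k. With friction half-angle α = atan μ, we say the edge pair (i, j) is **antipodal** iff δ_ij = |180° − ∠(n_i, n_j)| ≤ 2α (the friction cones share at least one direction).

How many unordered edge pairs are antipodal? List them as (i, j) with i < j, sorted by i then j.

count = 2; pairs: (0,2), (2,3)

α = atan 0.3 = 16.70°;  2α = 33.40°
n_0 = (-0.3395, -0.9406)
n_1 = (+0.6793, -0.7339)
n_2 = (+0.7924, +0.6100)
n_3 = (-0.9934, -0.1145)
  (0,1): δ = 117.37°  ·
  (0,2): δ = 32.56°  ✓
  (0,3): δ = 116.42°  ·
  (1,2): δ = 95.19°  ·
  (1,3): δ = 53.79°  ·
  (2,3): δ = 31.02°  ✓
antipodal pairs: 2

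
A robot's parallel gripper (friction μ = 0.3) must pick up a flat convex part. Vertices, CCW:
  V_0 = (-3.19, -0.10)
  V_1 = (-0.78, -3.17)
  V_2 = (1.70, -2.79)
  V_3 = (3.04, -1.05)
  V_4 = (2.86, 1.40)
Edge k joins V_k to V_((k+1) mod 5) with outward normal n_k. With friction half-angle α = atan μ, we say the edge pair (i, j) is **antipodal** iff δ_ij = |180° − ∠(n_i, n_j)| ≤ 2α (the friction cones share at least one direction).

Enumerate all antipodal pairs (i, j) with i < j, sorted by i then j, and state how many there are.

α = atan 0.3 = 16.70°;  2α = 33.40°
n_0 = (-0.7866, -0.6175)
n_1 = (+0.1515, -0.9885)
n_2 = (+0.7923, -0.6102)
n_3 = (+0.9973, +0.0733)
n_4 = (-0.2406, +0.9706)
  (0,1): δ = 119.42°  ·
  (0,2): δ = 75.73°  ·
  (0,3): δ = 33.93°  ·
  (0,4): δ = 65.79°  ·
  (1,2): δ = 136.31°  ·
  (1,3): δ = 94.51°  ·
  (1,4): δ = 5.21°  ✓
  (2,3): δ = 138.20°  ·
  (2,4): δ = 38.47°  ·
  (3,4): δ = 80.28°  ·
antipodal pairs: 1

count = 1; pairs: (1,4)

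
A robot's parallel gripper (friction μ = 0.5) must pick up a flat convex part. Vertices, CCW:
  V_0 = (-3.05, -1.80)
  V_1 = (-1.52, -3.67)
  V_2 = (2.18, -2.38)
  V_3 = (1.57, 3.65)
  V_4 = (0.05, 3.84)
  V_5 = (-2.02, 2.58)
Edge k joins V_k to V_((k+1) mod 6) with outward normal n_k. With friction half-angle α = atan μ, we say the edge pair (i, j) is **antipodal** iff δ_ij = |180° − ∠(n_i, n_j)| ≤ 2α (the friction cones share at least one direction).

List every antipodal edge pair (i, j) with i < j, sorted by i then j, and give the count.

α = atan 0.5 = 26.57°;  2α = 53.13°
n_0 = (-0.7740, -0.6332)
n_1 = (+0.3292, -0.9443)
n_2 = (+0.9949, +0.1006)
n_3 = (+0.1240, +0.9923)
n_4 = (-0.5199, +0.8542)
n_5 = (-0.9734, +0.2289)
  (0,1): δ = 110.07°  ·
  (0,2): δ = 33.51°  ✓
  (0,3): δ = 43.59°  ✓
  (0,4): δ = 82.04°  ·
  (0,5): δ = 127.48°  ·
  (1,2): δ = 103.44°  ·
  (1,3): δ = 26.35°  ✓
  (1,4): δ = 12.11°  ✓
  (1,5): δ = 57.55°  ·
  (2,3): δ = 102.90°  ·
  (2,4): δ = 64.45°  ·
  (2,5): δ = 19.01°  ✓
  (3,4): δ = 141.55°  ·
  (3,5): δ = 96.11°  ·
  (4,5): δ = 134.56°  ·
antipodal pairs: 5

count = 5; pairs: (0,2), (0,3), (1,3), (1,4), (2,5)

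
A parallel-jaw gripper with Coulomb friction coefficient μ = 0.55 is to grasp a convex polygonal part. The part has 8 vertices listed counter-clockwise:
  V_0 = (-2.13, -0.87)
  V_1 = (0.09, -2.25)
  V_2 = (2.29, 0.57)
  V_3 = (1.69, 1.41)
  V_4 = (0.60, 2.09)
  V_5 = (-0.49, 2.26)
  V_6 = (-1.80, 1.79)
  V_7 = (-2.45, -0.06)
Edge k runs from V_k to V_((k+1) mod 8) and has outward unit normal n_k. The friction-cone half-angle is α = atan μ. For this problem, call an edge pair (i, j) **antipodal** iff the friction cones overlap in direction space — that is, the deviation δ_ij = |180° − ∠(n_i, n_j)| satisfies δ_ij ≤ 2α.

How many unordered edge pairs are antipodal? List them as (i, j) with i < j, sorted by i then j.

α = atan 0.55 = 28.81°;  2α = 57.62°
n_0 = (-0.5279, -0.8493)
n_1 = (+0.7884, -0.6151)
n_2 = (+0.8137, +0.5812)
n_3 = (+0.5293, +0.8484)
n_4 = (+0.1541, +0.9881)
n_5 = (-0.3377, +0.9413)
n_6 = (-0.9435, +0.3315)
n_7 = (-0.9301, -0.3674)
  (0,1): δ = 96.09°  ·
  (0,2): δ = 22.60°  ✓
  (0,3): δ = 0.09°  ✓
  (0,4): δ = 23.00°  ✓
  (0,5): δ = 51.60°  ✓
  (0,6): δ = 102.51°  ·
  (0,7): δ = 143.42°  ·
  (1,2): δ = 106.50°  ·
  (1,3): δ = 84.00°  ·
  (1,4): δ = 60.91°  ·
  (1,5): δ = 32.30°  ✓
  (1,6): δ = 18.60°  ✓
  (1,7): δ = 59.52°  ·
  (2,3): δ = 157.50°  ·
  (2,4): δ = 134.40°  ·
  (2,5): δ = 105.80°  ·
  (2,6): δ = 54.90°  ✓
  (2,7): δ = 13.98°  ✓
  (3,4): δ = 156.91°  ·
  (3,5): δ = 128.30°  ·
  (3,6): δ = 77.40°  ·
  (3,7): δ = 36.48°  ✓
  (4,5): δ = 151.40°  ·
  (4,6): δ = 100.49°  ·
  (4,7): δ = 59.58°  ·
  (5,6): δ = 129.10°  ·
  (5,7): δ = 88.18°  ·
  (6,7): δ = 139.08°  ·
antipodal pairs: 9

count = 9; pairs: (0,2), (0,3), (0,4), (0,5), (1,5), (1,6), (2,6), (2,7), (3,7)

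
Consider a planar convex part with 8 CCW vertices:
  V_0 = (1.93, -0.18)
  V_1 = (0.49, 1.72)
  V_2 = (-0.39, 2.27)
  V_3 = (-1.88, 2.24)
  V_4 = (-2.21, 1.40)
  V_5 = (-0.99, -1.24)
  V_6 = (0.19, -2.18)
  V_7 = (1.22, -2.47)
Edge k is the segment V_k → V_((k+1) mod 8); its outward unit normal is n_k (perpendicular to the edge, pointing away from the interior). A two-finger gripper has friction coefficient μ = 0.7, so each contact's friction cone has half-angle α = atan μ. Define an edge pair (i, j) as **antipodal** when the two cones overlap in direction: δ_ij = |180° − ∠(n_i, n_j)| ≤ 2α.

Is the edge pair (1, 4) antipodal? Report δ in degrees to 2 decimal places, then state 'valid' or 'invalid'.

α = atan 0.7 = 34.99°;  2α = 69.98°
edge 1: e_1 = (-0.88, +0.55);  n_1 = (+0.5300, +0.8480)
edge 4: e_4 = (+1.22, -2.64);  n_4 = (-0.9078, -0.4195)
∠(n_1, n_4) = 146.81°
δ = |180° − 146.81°| = 33.19°
33.19° ≤ 2α = 69.98°  →  valid

δ = 33.19°, valid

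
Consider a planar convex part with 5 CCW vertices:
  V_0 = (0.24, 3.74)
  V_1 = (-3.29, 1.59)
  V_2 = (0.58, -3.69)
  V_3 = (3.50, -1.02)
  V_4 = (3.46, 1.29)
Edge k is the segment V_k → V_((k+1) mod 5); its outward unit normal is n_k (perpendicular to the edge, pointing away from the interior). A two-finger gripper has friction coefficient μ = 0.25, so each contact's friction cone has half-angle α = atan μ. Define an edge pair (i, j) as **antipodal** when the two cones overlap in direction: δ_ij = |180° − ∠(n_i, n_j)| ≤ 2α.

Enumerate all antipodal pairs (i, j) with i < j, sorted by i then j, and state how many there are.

count = 2; pairs: (0,2), (1,4)

α = atan 0.25 = 14.04°;  2α = 28.07°
n_0 = (-0.5202, +0.8541)
n_1 = (-0.8066, -0.5912)
n_2 = (+0.6748, -0.7380)
n_3 = (+0.9999, +0.0173)
n_4 = (+0.6055, +0.7958)
  (0,1): δ = 85.10°  ·
  (0,2): δ = 11.10°  ✓
  (0,3): δ = 59.65°  ·
  (0,4): δ = 111.39°  ·
  (1,2): δ = 83.80°  ·
  (1,3): δ = 35.25°  ·
  (1,4): δ = 16.49°  ✓
  (2,3): δ = 131.45°  ·
  (2,4): δ = 79.71°  ·
  (3,4): δ = 128.26°  ·
antipodal pairs: 2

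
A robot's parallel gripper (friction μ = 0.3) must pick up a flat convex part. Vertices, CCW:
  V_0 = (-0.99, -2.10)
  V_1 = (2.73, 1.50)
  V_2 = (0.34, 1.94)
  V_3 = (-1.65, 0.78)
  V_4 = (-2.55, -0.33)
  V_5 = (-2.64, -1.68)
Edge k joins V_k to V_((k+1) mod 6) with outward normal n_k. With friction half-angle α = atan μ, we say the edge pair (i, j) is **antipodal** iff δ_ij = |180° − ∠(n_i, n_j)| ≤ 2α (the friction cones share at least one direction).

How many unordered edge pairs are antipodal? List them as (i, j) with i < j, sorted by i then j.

count = 3; pairs: (0,2), (0,3), (1,5)

α = atan 0.3 = 16.70°;  2α = 33.40°
n_0 = (+0.6954, -0.7186)
n_1 = (+0.1811, +0.9835)
n_2 = (-0.5036, +0.8639)
n_3 = (-0.7768, +0.6298)
n_4 = (-0.9978, +0.0665)
n_5 = (-0.2467, -0.9691)
  (0,1): δ = 54.49°  ·
  (0,2): δ = 13.82°  ✓
  (0,3): δ = 6.90°  ✓
  (0,4): δ = 42.13°  ·
  (0,5): δ = 121.66°  ·
  (1,2): δ = 139.33°  ·
  (1,3): δ = 118.60°  ·
  (1,4): δ = 83.38°  ·
  (1,5): δ = 3.85°  ✓
  (2,3): δ = 159.27°  ·
  (2,4): δ = 124.05°  ·
  (2,5): δ = 44.52°  ·
  (3,4): δ = 144.78°  ·
  (3,5): δ = 65.25°  ·
  (4,5): δ = 100.47°  ·
antipodal pairs: 3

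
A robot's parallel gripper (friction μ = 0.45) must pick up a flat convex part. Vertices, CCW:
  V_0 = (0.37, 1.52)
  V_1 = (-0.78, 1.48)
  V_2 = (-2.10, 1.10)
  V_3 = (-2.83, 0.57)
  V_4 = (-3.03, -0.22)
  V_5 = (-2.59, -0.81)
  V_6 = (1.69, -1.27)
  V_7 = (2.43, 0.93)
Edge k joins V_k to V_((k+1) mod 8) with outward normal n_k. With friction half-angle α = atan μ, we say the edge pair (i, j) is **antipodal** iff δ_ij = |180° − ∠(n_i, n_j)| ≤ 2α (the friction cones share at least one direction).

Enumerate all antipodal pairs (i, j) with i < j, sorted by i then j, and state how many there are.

count = 7; pairs: (0,5), (1,5), (2,5), (2,6), (3,6), (4,7), (5,7)

α = atan 0.45 = 24.23°;  2α = 48.46°
n_0 = (-0.0348, +0.9994)
n_1 = (-0.2766, +0.9610)
n_2 = (-0.5875, +0.8092)
n_3 = (-0.9694, +0.2454)
n_4 = (-0.8016, -0.5978)
n_5 = (-0.1069, -0.9943)
n_6 = (+0.9478, -0.3188)
n_7 = (+0.2753, +0.9613)
  (0,1): δ = 165.93°  ·
  (0,2): δ = 146.01°  ·
  (0,3): δ = 106.20°  ·
  (0,4): δ = 55.28°  ·
  (0,5): δ = 8.13°  ✓
  (0,6): δ = 69.42°  ·
  (0,7): δ = 162.03°  ·
  (1,2): δ = 160.08°  ·
  (1,3): δ = 120.27°  ·
  (1,4): δ = 69.35°  ·
  (1,5): δ = 22.19°  ✓
  (1,6): δ = 55.35°  ·
  (1,7): δ = 147.96°  ·
  (2,3): δ = 140.19°  ·
  (2,4): δ = 89.27°  ·
  (2,5): δ = 42.12°  ✓
  (2,6): δ = 35.43°  ✓
  (2,7): δ = 128.04°  ·
  (3,4): δ = 129.08°  ·
  (3,5): δ = 81.93°  ·
  (3,6): δ = 4.38°  ✓
  (3,7): δ = 88.22°  ·
  (4,5): δ = 132.85°  ·
  (4,6): δ = 55.31°  ·
  (4,7): δ = 37.30°  ✓
  (5,6): δ = 102.46°  ·
  (5,7): δ = 9.85°  ✓
  (6,7): δ = 87.39°  ·
antipodal pairs: 7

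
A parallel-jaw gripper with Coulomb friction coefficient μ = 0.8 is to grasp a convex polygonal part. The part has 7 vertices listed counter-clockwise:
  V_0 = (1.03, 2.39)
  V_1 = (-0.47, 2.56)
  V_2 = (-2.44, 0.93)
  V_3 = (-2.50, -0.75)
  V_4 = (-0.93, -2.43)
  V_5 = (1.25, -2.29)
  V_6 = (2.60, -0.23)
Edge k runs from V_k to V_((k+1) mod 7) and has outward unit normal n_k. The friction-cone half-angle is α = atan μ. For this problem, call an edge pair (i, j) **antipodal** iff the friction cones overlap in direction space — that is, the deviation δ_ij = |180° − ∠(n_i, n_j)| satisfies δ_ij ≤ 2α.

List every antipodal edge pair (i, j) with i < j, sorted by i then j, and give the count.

count = 10; pairs: (0,3), (0,4), (0,5), (1,4), (1,5), (2,5), (2,6), (3,5), (3,6), (4,6)

α = atan 0.8 = 38.66°;  2α = 77.32°
n_0 = (+0.1126, +0.9936)
n_1 = (-0.6375, +0.7705)
n_2 = (-0.9994, +0.0357)
n_3 = (-0.7306, -0.6828)
n_4 = (+0.0641, -0.9979)
n_5 = (+0.8364, -0.5481)
n_6 = (+0.8578, +0.5140)
  (0,1): δ = 133.93°  ·
  (0,2): δ = 85.58°  ·
  (0,3): δ = 40.47°  ✓
  (0,4): δ = 10.14°  ✓
  (0,5): δ = 63.23°  ✓
  (0,6): δ = 127.40°  ·
  (1,2): δ = 131.65°  ·
  (1,3): δ = 86.54°  ·
  (1,4): δ = 35.93°  ✓
  (1,5): δ = 17.16°  ✓
  (1,6): δ = 81.33°  ·
  (2,3): δ = 134.89°  ·
  (2,4): δ = 84.28°  ·
  (2,5): δ = 31.19°  ✓
  (2,6): δ = 32.98°  ✓
  (3,4): δ = 129.39°  ·
  (3,5): δ = 76.30°  ✓
  (3,6): δ = 12.13°  ✓
  (4,5): δ = 126.91°  ·
  (4,6): δ = 62.74°  ✓
  (5,6): δ = 115.83°  ·
antipodal pairs: 10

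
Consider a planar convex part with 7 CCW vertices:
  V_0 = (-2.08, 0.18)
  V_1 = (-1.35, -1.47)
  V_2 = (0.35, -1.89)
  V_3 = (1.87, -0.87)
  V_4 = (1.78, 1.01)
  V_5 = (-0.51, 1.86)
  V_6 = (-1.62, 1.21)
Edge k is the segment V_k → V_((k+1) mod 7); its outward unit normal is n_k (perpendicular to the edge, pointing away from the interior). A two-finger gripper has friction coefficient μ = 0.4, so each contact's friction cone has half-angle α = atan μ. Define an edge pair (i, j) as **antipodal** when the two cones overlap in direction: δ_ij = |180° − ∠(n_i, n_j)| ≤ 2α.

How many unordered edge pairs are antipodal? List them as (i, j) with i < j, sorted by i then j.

α = atan 0.4 = 21.80°;  2α = 43.60°
n_0 = (-0.9145, -0.4046)
n_1 = (-0.2398, -0.9708)
n_2 = (+0.5572, -0.8304)
n_3 = (+0.9989, +0.0478)
n_4 = (+0.3480, +0.9375)
n_5 = (-0.5053, +0.8629)
n_6 = (-0.9131, +0.4078)
  (0,1): δ = 127.74°  ·
  (0,2): δ = 80.00°  ·
  (0,3): δ = 21.12°  ✓
  (0,4): δ = 45.77°  ·
  (0,5): δ = 96.49°  ·
  (0,6): δ = 132.07°  ·
  (1,2): δ = 132.26°  ·
  (1,3): δ = 73.38°  ·
  (1,4): δ = 6.49°  ✓
  (1,5): δ = 44.23°  ·
  (1,6): δ = 79.81°  ·
  (2,3): δ = 121.12°  ·
  (2,4): δ = 54.23°  ·
  (2,5): δ = 3.51°  ✓
  (2,6): δ = 32.07°  ✓
  (3,4): δ = 113.10°  ·
  (3,5): δ = 62.39°  ·
  (3,6): δ = 26.81°  ✓
  (4,5): δ = 129.28°  ·
  (4,6): δ = 93.70°  ·
  (5,6): δ = 144.42°  ·
antipodal pairs: 5

count = 5; pairs: (0,3), (1,4), (2,5), (2,6), (3,6)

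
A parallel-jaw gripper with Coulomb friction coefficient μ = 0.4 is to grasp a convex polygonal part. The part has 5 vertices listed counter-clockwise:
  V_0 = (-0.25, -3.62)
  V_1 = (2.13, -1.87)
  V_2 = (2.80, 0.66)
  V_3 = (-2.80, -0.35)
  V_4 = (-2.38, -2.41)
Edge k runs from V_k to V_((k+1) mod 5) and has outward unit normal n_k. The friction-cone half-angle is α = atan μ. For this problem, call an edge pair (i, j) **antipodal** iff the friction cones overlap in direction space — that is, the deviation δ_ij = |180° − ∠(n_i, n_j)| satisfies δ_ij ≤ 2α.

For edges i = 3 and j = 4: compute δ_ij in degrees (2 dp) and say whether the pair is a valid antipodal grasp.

δ = 131.12°, invalid

α = atan 0.4 = 21.80°;  2α = 43.60°
edge 3: e_3 = (+0.42, -2.06);  n_3 = (-0.9798, -0.1998)
edge 4: e_4 = (+2.13, -1.21);  n_4 = (-0.4939, -0.8695)
∠(n_3, n_4) = 48.88°
δ = |180° − 48.88°| = 131.12°
131.12° > 2α = 43.60°  →  invalid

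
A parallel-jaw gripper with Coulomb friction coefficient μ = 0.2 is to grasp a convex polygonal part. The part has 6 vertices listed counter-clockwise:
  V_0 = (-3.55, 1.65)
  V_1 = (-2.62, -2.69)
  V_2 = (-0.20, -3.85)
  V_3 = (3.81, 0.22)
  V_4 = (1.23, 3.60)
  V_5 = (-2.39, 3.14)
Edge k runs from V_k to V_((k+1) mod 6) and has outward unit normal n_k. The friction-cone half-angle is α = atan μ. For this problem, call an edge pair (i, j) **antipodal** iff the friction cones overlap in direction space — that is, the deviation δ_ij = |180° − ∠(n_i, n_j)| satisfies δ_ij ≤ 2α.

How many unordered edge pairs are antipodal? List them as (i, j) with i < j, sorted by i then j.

α = atan 0.2 = 11.31°;  2α = 22.62°
n_0 = (-0.9778, -0.2095)
n_1 = (-0.4322, -0.9018)
n_2 = (+0.7123, -0.7018)
n_3 = (+0.7949, +0.6068)
n_4 = (-0.1261, +0.9920)
n_5 = (-0.7891, +0.6143)
  (0,1): δ = 127.70°  ·
  (0,2): δ = 56.67°  ·
  (0,3): δ = 25.26°  ·
  (0,4): δ = 85.15°  ·
  (0,5): δ = 130.00°  ·
  (1,2): δ = 108.96°  ·
  (1,3): δ = 27.03°  ·
  (1,4): δ = 32.85°  ·
  (1,5): δ = 77.71°  ·
  (2,3): δ = 98.07°  ·
  (2,4): δ = 38.18°  ·
  (2,5): δ = 6.67°  ✓
  (3,4): δ = 120.11°  ·
  (3,5): δ = 75.26°  ·
  (4,5): δ = 135.14°  ·
antipodal pairs: 1

count = 1; pairs: (2,5)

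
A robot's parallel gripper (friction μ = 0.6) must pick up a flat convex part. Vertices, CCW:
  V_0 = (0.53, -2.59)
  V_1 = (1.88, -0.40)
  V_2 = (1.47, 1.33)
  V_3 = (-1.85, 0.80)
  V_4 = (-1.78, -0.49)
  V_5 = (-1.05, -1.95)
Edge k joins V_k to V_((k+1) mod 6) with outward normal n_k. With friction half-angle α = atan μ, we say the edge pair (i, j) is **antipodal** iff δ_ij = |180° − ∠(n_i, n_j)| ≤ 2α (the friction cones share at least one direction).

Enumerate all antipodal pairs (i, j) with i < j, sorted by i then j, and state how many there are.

α = atan 0.6 = 30.96°;  2α = 61.93°
n_0 = (+0.8513, -0.5247)
n_1 = (+0.9730, +0.2306)
n_2 = (-0.1576, +0.9875)
n_3 = (-0.9985, -0.0542)
n_4 = (-0.8944, -0.4472)
n_5 = (-0.3754, -0.9268)
  (0,1): δ = 135.02°  ·
  (0,2): δ = 49.28°  ✓
  (0,3): δ = 34.76°  ✓
  (0,4): δ = 58.22°  ✓
  (0,5): δ = 99.60°  ·
  (1,2): δ = 94.26°  ·
  (1,3): δ = 10.23°  ✓
  (1,4): δ = 13.23°  ✓
  (1,5): δ = 54.62°  ✓
  (2,3): δ = 95.96°  ·
  (2,4): δ = 72.51°  ·
  (2,5): δ = 31.12°  ✓
  (3,4): δ = 156.54°  ·
  (3,5): δ = 115.16°  ·
  (4,5): δ = 138.62°  ·
antipodal pairs: 7

count = 7; pairs: (0,2), (0,3), (0,4), (1,3), (1,4), (1,5), (2,5)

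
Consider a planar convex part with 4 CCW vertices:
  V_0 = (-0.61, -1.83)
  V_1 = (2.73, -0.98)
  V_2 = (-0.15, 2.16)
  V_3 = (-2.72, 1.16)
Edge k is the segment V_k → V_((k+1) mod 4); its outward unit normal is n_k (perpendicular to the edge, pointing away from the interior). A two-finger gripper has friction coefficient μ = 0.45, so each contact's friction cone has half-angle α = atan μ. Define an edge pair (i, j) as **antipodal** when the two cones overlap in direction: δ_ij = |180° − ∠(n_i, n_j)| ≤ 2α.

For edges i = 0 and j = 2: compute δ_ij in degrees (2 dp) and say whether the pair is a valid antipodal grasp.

α = atan 0.45 = 24.23°;  2α = 48.46°
edge 0: e_0 = (+3.34, +0.85);  n_0 = (+0.2466, -0.9691)
edge 2: e_2 = (-2.57, -1.00);  n_2 = (-0.3626, +0.9319)
∠(n_0, n_2) = 173.02°
δ = |180° − 173.02°| = 6.98°
6.98° ≤ 2α = 48.46°  →  valid

δ = 6.98°, valid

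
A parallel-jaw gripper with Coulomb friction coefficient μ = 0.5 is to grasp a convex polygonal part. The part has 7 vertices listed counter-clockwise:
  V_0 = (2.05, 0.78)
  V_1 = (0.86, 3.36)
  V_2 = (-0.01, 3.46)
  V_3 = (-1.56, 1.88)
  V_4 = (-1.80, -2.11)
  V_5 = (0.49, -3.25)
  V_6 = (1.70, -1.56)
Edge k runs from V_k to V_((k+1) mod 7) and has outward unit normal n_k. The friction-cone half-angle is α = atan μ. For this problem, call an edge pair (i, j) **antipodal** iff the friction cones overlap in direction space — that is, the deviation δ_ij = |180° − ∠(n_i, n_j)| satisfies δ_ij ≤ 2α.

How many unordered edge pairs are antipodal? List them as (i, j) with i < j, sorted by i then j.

α = atan 0.5 = 26.57°;  2α = 53.13°
n_0 = (+0.9081, +0.4188)
n_1 = (+0.1142, +0.9935)
n_2 = (-0.7139, +0.7003)
n_3 = (-0.9982, +0.0600)
n_4 = (-0.4456, -0.8952)
n_5 = (+0.8131, -0.5821)
n_6 = (+0.9890, -0.1479)
  (0,1): δ = 121.32°  ·
  (0,2): δ = 69.21°  ·
  (0,3): δ = 28.20°  ✓
  (0,4): δ = 38.77°  ✓
  (0,5): δ = 119.64°  ·
  (0,6): δ = 146.73°  ·
  (1,2): δ = 127.89°  ·
  (1,3): δ = 86.89°  ·
  (1,4): δ = 19.91°  ✓
  (1,5): δ = 60.96°  ·
  (1,6): δ = 88.05°  ·
  (2,3): δ = 138.99°  ·
  (2,4): δ = 72.01°  ·
  (2,5): δ = 8.85°  ✓
  (2,6): δ = 35.94°  ✓
  (3,4): δ = 113.02°  ·
  (3,5): δ = 32.16°  ✓
  (3,6): δ = 5.06°  ✓
  (4,5): δ = 99.14°  ·
  (4,6): δ = 72.04°  ·
  (5,6): δ = 152.91°  ·
antipodal pairs: 7

count = 7; pairs: (0,3), (0,4), (1,4), (2,5), (2,6), (3,5), (3,6)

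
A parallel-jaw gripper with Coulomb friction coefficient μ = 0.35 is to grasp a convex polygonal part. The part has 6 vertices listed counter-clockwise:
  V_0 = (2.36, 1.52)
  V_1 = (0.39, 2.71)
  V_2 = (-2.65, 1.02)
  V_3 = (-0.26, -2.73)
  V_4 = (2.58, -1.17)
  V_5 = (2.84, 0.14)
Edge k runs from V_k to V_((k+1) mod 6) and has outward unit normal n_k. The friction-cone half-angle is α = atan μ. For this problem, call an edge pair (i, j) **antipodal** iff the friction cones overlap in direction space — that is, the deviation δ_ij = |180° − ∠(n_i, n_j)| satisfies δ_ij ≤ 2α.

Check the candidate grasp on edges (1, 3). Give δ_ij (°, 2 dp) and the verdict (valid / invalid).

α = atan 0.35 = 19.29°;  2α = 38.58°
edge 1: e_1 = (-3.04, -1.69);  n_1 = (-0.4859, +0.8740)
edge 3: e_3 = (+2.84, +1.56);  n_3 = (+0.4814, -0.8765)
∠(n_1, n_3) = 179.71°
δ = |180° − 179.71°| = 0.29°
0.29° ≤ 2α = 38.58°  →  valid

δ = 0.29°, valid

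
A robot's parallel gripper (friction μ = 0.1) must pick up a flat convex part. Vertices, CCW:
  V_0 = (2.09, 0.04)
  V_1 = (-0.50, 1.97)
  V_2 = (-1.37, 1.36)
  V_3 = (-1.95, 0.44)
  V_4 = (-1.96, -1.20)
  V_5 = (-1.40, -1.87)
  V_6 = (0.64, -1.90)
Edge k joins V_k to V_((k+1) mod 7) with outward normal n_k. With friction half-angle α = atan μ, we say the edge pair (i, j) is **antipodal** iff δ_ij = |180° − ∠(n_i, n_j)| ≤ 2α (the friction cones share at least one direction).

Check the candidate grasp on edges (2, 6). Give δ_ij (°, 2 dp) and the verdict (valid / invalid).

δ = 4.55°, valid

α = atan 0.1 = 5.71°;  2α = 11.42°
edge 2: e_2 = (-0.58, -0.92);  n_2 = (-0.8459, +0.5333)
edge 6: e_6 = (+1.45, +1.94);  n_6 = (+0.8010, -0.5987)
∠(n_2, n_6) = 175.45°
δ = |180° − 175.45°| = 4.55°
4.55° ≤ 2α = 11.42°  →  valid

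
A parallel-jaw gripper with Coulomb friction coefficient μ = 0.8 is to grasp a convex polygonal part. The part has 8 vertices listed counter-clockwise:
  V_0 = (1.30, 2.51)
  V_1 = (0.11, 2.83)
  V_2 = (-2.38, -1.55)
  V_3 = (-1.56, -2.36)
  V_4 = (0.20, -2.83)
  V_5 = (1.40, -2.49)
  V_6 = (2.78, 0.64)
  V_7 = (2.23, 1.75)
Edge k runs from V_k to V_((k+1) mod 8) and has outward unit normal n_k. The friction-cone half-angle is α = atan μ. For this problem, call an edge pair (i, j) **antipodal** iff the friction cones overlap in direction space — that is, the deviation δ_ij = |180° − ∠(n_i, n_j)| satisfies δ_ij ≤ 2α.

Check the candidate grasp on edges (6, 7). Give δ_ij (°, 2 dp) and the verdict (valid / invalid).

α = atan 0.8 = 38.66°;  2α = 77.32°
edge 6: e_6 = (-0.55, +1.11);  n_6 = (+0.8960, +0.4440)
edge 7: e_7 = (-0.93, +0.76);  n_7 = (+0.6328, +0.7743)
∠(n_6, n_7) = 24.39°
δ = |180° − 24.39°| = 155.61°
155.61° > 2α = 77.32°  →  invalid

δ = 155.61°, invalid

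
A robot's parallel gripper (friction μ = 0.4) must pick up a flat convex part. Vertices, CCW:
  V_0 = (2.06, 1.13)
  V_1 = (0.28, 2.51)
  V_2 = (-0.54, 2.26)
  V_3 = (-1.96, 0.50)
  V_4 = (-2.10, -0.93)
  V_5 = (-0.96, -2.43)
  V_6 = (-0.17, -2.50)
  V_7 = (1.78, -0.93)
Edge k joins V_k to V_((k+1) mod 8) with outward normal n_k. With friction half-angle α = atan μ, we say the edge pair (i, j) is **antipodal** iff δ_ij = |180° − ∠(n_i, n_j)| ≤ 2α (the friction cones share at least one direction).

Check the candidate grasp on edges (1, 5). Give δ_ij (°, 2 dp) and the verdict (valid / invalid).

α = atan 0.4 = 21.80°;  2α = 43.60°
edge 1: e_1 = (-0.82, -0.25);  n_1 = (-0.2916, +0.9565)
edge 5: e_5 = (+0.79, -0.07);  n_5 = (-0.0883, -0.9961)
∠(n_1, n_5) = 157.98°
δ = |180° − 157.98°| = 22.02°
22.02° ≤ 2α = 43.60°  →  valid

δ = 22.02°, valid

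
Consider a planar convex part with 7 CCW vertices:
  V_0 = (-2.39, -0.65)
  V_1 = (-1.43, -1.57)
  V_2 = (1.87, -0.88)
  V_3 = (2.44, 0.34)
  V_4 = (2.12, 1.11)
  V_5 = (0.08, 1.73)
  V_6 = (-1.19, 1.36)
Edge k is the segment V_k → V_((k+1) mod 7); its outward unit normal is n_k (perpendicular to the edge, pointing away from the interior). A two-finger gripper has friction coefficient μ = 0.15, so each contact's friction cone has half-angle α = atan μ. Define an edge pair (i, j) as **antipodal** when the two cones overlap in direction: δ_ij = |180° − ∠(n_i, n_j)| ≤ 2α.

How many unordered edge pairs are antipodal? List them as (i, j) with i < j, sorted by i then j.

α = atan 0.15 = 8.53°;  2α = 17.06°
n_0 = (-0.6919, -0.7220)
n_1 = (+0.2047, -0.9788)
n_2 = (+0.9060, -0.4233)
n_3 = (+0.9234, +0.3838)
n_4 = (+0.2908, +0.9568)
n_5 = (-0.2797, +0.9601)
n_6 = (-0.8586, +0.5126)
  (0,1): δ = 124.41°  ·
  (0,2): δ = 71.26°  ·
  (0,3): δ = 23.65°  ·
  (0,4): δ = 26.88°  ·
  (0,5): δ = 60.02°  ·
  (0,6): δ = 102.94°  ·
  (1,2): δ = 126.85°  ·
  (1,3): δ = 79.24°  ·
  (1,4): δ = 28.72°  ·
  (1,5): δ = 4.43°  ✓
  (1,6): δ = 47.35°  ·
  (2,3): δ = 132.39°  ·
  (2,4): δ = 81.86°  ·
  (2,5): δ = 48.71°  ·
  (2,6): δ = 5.80°  ✓
  (3,4): δ = 129.47°  ·
  (3,5): δ = 96.32°  ·
  (3,6): δ = 53.40°  ·
  (4,5): δ = 146.85°  ·
  (4,6): δ = 103.93°  ·
  (5,6): δ = 137.08°  ·
antipodal pairs: 2

count = 2; pairs: (1,5), (2,6)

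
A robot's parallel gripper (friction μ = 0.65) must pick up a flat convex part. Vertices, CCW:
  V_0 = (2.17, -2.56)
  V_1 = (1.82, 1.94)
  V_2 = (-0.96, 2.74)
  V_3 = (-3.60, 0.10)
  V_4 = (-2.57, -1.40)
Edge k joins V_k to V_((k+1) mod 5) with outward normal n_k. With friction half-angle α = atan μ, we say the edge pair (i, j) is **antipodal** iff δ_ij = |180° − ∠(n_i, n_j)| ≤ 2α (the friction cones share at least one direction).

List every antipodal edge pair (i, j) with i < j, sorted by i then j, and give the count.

α = atan 0.65 = 33.02°;  2α = 66.05°
n_0 = (+0.9970, +0.0775)
n_1 = (+0.2765, +0.9610)
n_2 = (-0.7071, +0.7071)
n_3 = (-0.8244, -0.5661)
n_4 = (-0.2377, -0.9713)
  (0,1): δ = 110.50°  ·
  (0,2): δ = 49.45°  ✓
  (0,3): δ = 30.03°  ✓
  (0,4): δ = 71.80°  ·
  (1,2): δ = 118.95°  ·
  (1,3): δ = 39.47°  ✓
  (1,4): δ = 2.30°  ✓
  (2,3): δ = 100.52°  ·
  (2,4): δ = 58.75°  ✓
  (3,4): δ = 138.23°  ·
antipodal pairs: 5

count = 5; pairs: (0,2), (0,3), (1,3), (1,4), (2,4)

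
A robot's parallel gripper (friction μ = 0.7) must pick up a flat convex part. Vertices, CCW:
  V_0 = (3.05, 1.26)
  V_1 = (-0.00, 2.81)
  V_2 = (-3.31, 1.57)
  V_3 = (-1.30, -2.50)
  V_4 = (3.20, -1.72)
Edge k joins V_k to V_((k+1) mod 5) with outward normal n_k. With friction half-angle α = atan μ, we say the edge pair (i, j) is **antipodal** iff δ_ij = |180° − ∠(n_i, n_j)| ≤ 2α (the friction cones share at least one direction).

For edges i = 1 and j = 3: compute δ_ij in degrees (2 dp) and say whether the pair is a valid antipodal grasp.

δ = 10.70°, valid

α = atan 0.7 = 34.99°;  2α = 69.98°
edge 1: e_1 = (-3.31, -1.24);  n_1 = (-0.3508, +0.9364)
edge 3: e_3 = (+4.50, +0.78);  n_3 = (+0.1708, -0.9853)
∠(n_1, n_3) = 169.30°
δ = |180° − 169.30°| = 10.70°
10.70° ≤ 2α = 69.98°  →  valid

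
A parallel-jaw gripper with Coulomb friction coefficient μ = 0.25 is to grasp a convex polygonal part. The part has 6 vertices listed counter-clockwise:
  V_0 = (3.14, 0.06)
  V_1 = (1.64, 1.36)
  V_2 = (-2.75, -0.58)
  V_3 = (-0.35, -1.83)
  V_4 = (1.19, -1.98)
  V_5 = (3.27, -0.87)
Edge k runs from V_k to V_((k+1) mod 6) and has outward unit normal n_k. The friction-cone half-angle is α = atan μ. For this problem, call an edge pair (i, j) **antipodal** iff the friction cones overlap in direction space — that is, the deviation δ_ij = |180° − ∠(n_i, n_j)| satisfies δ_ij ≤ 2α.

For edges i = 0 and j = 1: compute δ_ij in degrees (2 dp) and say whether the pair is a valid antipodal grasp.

α = atan 0.25 = 14.04°;  2α = 28.07°
edge 0: e_0 = (-1.50, +1.30);  n_0 = (+0.6549, +0.7557)
edge 1: e_1 = (-4.39, -1.94);  n_1 = (-0.4042, +0.9147)
∠(n_0, n_1) = 64.76°
δ = |180° − 64.76°| = 115.24°
115.24° > 2α = 28.07°  →  invalid

δ = 115.24°, invalid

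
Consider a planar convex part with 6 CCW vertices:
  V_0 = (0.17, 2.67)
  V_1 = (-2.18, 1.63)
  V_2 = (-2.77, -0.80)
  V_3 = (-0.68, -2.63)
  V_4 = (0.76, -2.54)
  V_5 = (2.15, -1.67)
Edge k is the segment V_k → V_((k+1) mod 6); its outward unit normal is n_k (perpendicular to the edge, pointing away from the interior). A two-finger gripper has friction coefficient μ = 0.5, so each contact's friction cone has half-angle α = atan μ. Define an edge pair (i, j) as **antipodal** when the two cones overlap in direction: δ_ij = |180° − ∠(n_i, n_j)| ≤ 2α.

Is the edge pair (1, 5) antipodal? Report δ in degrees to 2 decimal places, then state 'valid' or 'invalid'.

α = atan 0.5 = 26.57°;  2α = 53.13°
edge 1: e_1 = (-0.59, -2.43);  n_1 = (-0.9718, +0.2359)
edge 5: e_5 = (-1.98, +4.34);  n_5 = (+0.9098, +0.4151)
∠(n_1, n_5) = 141.83°
δ = |180° − 141.83°| = 38.17°
38.17° ≤ 2α = 53.13°  →  valid

δ = 38.17°, valid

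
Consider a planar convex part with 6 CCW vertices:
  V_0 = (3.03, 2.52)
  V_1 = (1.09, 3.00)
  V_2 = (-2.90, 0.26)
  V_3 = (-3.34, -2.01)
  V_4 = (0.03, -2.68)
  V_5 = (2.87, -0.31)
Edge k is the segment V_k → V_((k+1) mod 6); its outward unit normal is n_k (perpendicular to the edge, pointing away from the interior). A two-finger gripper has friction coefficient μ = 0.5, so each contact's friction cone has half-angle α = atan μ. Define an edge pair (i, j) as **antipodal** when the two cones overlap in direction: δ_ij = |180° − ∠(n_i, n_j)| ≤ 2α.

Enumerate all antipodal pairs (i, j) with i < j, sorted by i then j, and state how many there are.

α = atan 0.5 = 26.57°;  2α = 53.13°
n_0 = (+0.2402, +0.9707)
n_1 = (-0.5661, +0.8243)
n_2 = (-0.9817, +0.1903)
n_3 = (-0.1950, -0.9808)
n_4 = (+0.6407, -0.7678)
n_5 = (+0.9984, -0.0564)
  (0,1): δ = 131.62°  ·
  (0,2): δ = 87.07°  ·
  (0,3): δ = 2.65°  ✓
  (0,4): δ = 53.74°  ·
  (0,5): δ = 100.66°  ·
  (1,2): δ = 135.45°  ·
  (1,3): δ = 45.72°  ✓
  (1,4): δ = 5.37°  ✓
  (1,5): δ = 52.29°  ✓
  (2,3): δ = 90.27°  ·
  (2,4): δ = 39.19°  ✓
  (2,5): δ = 7.73°  ✓
  (3,4): δ = 128.91°  ·
  (3,5): δ = 81.99°  ·
  (4,5): δ = 133.08°  ·
antipodal pairs: 6

count = 6; pairs: (0,3), (1,3), (1,4), (1,5), (2,4), (2,5)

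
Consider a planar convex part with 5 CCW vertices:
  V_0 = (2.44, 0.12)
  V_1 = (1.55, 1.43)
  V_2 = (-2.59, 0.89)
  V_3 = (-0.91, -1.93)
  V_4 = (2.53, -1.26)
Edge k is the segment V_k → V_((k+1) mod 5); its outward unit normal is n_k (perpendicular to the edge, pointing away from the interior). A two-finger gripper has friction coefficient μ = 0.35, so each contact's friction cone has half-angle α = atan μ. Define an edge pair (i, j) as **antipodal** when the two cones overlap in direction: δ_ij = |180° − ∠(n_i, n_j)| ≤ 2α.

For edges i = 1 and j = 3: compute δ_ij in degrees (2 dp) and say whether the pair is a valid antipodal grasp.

δ = 3.59°, valid

α = atan 0.35 = 19.29°;  2α = 38.58°
edge 1: e_1 = (-4.14, -0.54);  n_1 = (-0.1293, +0.9916)
edge 3: e_3 = (+3.44, +0.67);  n_3 = (+0.1912, -0.9816)
∠(n_1, n_3) = 176.41°
δ = |180° − 176.41°| = 3.59°
3.59° ≤ 2α = 38.58°  →  valid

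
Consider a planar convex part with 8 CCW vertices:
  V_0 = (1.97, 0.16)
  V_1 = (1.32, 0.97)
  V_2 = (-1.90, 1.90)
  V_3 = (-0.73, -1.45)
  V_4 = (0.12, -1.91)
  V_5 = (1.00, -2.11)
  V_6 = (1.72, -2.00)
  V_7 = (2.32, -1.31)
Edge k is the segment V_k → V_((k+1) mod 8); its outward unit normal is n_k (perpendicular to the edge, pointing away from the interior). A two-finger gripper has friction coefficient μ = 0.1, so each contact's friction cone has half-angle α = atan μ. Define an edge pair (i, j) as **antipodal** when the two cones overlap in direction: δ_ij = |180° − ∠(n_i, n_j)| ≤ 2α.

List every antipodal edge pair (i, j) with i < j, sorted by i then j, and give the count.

α = atan 0.1 = 5.71°;  2α = 11.42°
n_0 = (+0.7799, +0.6259)
n_1 = (+0.2775, +0.9607)
n_2 = (-0.9441, -0.3297)
n_3 = (-0.4759, -0.8795)
n_4 = (-0.2216, -0.9751)
n_5 = (+0.1510, -0.9885)
n_6 = (+0.7546, -0.6562)
n_7 = (+0.9728, +0.2316)
  (0,1): δ = 144.86°  ·
  (0,2): δ = 19.49°  ·
  (0,3): δ = 22.83°  ·
  (0,4): δ = 38.45°  ·
  (0,5): δ = 59.94°  ·
  (0,6): δ = 100.24°  ·
  (0,7): δ = 154.65°  ·
  (1,2): δ = 54.64°  ·
  (1,3): δ = 12.31°  ·
  (1,4): δ = 3.31°  ✓
  (1,5): δ = 24.80°  ·
  (1,6): δ = 65.10°  ·
  (1,7): δ = 119.50°  ·
  (2,3): δ = 137.67°  ·
  (2,4): δ = 122.06°  ·
  (2,5): δ = 100.57°  ·
  (2,6): δ = 60.26°  ·
  (2,7): δ = 5.86°  ✓
  (3,4): δ = 164.38°  ·
  (3,5): δ = 142.89°  ·
  (3,6): δ = 102.59°  ·
  (3,7): δ = 48.19°  ·
  (4,5): δ = 158.51°  ·
  (4,6): δ = 118.20°  ·
  (4,7): δ = 63.80°  ·
  (5,6): δ = 139.70°  ·
  (5,7): δ = 85.29°  ·
  (6,7): δ = 125.60°  ·
antipodal pairs: 2

count = 2; pairs: (1,4), (2,7)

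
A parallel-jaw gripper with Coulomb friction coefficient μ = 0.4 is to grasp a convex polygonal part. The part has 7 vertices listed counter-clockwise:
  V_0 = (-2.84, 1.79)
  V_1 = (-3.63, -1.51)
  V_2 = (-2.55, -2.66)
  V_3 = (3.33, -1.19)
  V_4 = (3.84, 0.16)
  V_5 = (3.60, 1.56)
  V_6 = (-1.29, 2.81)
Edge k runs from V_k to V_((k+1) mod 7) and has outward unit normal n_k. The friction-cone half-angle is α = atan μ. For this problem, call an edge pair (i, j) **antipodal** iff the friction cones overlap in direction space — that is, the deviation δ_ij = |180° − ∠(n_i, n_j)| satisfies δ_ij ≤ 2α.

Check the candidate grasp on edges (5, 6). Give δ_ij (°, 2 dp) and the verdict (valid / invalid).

α = atan 0.4 = 21.80°;  2α = 43.60°
edge 5: e_5 = (-4.89, +1.25);  n_5 = (+0.2477, +0.9688)
edge 6: e_6 = (-1.55, -1.02);  n_6 = (-0.5497, +0.8354)
∠(n_5, n_6) = 47.69°
δ = |180° − 47.69°| = 132.31°
132.31° > 2α = 43.60°  →  invalid

δ = 132.31°, invalid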